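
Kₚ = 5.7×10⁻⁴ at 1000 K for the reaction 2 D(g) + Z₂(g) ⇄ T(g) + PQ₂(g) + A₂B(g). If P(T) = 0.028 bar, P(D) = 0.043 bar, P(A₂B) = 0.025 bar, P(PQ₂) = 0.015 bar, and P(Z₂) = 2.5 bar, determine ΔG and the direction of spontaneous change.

ΔG = 11.5 kJ/mol; the forward reaction is non-spontaneous

Qₚ = P(T)·P(PQ₂)·P(A₂B) / (P(D)²·P(Z₂)) = (0.028)·(0.015)·(0.025) / ((0.043)²·(2.5)) = 0.00227
ΔG = RT ln(Qₚ/Kₚ) = (8.314 J mol⁻¹ K⁻¹)(1000 K) × ln(0.00227/5.7×10⁻⁴)
   = (8.314 kJ/mol)(1.382) = 11.5 kJ/mol
ΔG > 0, so the forward reaction is non-spontaneous (proceeds in reverse).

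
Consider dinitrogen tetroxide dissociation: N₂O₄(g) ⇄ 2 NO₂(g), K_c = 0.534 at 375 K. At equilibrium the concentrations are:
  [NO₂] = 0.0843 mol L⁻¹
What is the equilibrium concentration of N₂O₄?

[N₂O₄] = 0.0133 mol L⁻¹

At equilibrium, K_c = [NO₂]² / [N₂O₄] = 0.534.
(0.0843)² / ([N₂O₄]) = 0.534
[N₂O₄] = 0.0133 mol L⁻¹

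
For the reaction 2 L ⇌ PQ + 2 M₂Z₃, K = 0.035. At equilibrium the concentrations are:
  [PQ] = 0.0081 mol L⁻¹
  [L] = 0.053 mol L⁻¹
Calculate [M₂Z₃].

[M₂Z₃] = 0.11 mol L⁻¹

At equilibrium, K = [PQ]·[M₂Z₃]² / [L]² = 0.035.
(0.0081)·([M₂Z₃])² / (0.053)² = 0.035
[M₂Z₃]² = 0.0121 ⇒ [M₂Z₃] = 0.11 mol L⁻¹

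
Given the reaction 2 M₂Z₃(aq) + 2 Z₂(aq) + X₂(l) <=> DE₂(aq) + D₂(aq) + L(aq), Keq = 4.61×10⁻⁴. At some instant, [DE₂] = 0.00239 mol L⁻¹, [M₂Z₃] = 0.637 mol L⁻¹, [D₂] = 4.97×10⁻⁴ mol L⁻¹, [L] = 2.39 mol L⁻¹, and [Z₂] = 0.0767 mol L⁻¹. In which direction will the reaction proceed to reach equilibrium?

in the reverse direction

(X₂ is a pure liquid — omitted from Q.)
Q = [DE₂]·[D₂]·[L] / ([M₂Z₃]²·[Z₂]²) = (0.00239)·(4.97×10⁻⁴)·(2.39) / ((0.637)²·(0.0767)²) = 0.00119
Q = 0.00119 > Keq = 4.61×10⁻⁴, so the reverse reaction proceeds.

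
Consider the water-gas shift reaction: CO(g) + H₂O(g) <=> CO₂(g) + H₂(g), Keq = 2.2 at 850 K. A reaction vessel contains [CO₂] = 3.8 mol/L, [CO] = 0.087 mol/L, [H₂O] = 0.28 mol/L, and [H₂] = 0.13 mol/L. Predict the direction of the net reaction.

Q = [CO₂]·[H₂] / ([CO]·[H₂O]) = (3.8)·(0.13) / ((0.087)·(0.28)) = 20
Q = 20 > Keq = 2.2, so the reverse reaction proceeds.

toward reactants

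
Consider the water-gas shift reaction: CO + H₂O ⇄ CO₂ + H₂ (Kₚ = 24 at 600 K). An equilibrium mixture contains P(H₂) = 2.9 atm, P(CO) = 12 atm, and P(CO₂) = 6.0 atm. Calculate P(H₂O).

At equilibrium, Kₚ = P(CO₂)·P(H₂) / (P(CO)·P(H₂O)) = 24.
(6.0)·(2.9) / ((12)·(P(H₂O))) = 24
P(H₂O) = 0.0604 = 0.060 atm

P(H₂O) = 0.060 atm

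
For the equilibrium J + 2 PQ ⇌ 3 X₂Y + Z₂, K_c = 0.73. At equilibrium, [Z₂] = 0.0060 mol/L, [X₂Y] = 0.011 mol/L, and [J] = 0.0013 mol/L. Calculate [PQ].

[PQ] = 0.0029 mol/L

At equilibrium, K_c = [X₂Y]³·[Z₂] / ([J]·[PQ]²) = 0.73.
(0.011)³·(0.0060) / ((0.0013)·([PQ])²) = 0.73
[PQ]² = 8.42×10⁻⁶ ⇒ [PQ] = 0.0029 mol/L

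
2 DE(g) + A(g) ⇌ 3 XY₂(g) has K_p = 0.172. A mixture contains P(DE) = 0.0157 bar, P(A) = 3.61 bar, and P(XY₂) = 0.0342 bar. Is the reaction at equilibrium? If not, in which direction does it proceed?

forward (toward products)

Q_p = P(XY₂)³ / (P(DE)²·P(A)) = (0.0342)³ / ((0.0157)²·(3.61)) = 0.0450
Q_p = 0.0450 < K_p = 0.172, so the forward reaction proceeds.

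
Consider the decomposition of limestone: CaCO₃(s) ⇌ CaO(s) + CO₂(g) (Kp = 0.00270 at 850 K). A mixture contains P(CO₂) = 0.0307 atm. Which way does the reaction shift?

toward reactants

(CaCO₃, CaO are pure solids — omitted from Qp.)
Qp = P(CO₂) = 0.0307
Qp = 0.0307 > Kp = 0.00270, so the reverse reaction proceeds.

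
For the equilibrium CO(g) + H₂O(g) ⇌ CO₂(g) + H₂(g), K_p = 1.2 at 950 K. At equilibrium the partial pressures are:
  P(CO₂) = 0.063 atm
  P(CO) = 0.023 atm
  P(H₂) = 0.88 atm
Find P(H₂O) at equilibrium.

P(H₂O) = 2.0 atm

At equilibrium, K_p = P(CO₂)·P(H₂) / (P(CO)·P(H₂O)) = 1.2.
(0.063)·(0.88) / ((0.023)·(P(H₂O))) = 1.2
P(H₂O) = 2.01 = 2.0 atm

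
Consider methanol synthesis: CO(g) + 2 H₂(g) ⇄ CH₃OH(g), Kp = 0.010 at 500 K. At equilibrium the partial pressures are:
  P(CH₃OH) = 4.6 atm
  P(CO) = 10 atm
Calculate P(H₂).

P(H₂) = 6.8 atm

At equilibrium, Kp = P(CH₃OH) / (P(CO)·P(H₂)²) = 0.010.
(4.6) / ((10)·(P(H₂))²) = 0.010
P(H₂)² = 46.0 ⇒ P(H₂) = 6.8 atm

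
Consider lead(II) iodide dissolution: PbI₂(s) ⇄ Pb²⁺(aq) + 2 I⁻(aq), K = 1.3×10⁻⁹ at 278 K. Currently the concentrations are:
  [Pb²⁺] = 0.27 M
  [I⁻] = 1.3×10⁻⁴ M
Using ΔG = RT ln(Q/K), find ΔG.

(PbI₂ is a pure solid — omitted from Q.)
Q = [Pb²⁺]·[I⁻]² = (0.27)·(1.3×10⁻⁴)² = 4.56×10⁻⁹
ΔG = RT ln(Q/K) = (8.314 J mol⁻¹ K⁻¹)(278 K) × ln(4.56×10⁻⁹/1.3×10⁻⁹)
   = (2.311 kJ/mol)(1.255) = 2.90 kJ/mol
ΔG > 0, so the forward reaction is non-spontaneous (proceeds in reverse).

ΔG = 2.90 kJ/mol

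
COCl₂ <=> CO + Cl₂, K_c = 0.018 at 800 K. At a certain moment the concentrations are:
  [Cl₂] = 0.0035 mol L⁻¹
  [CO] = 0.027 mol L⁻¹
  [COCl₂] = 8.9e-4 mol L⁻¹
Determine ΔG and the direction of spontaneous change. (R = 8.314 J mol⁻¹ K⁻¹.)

ΔG = 11.8 kJ/mol; the forward reaction is non-spontaneous

Q_c = [CO]·[Cl₂] / [COCl₂] = (0.027)·(0.0035) / (8.9e-4) = 0.106
ΔG = RT ln(Q_c/K_c) = (8.314 J mol⁻¹ K⁻¹)(800 K) × ln(0.106/0.018)
   = (6.651 kJ/mol)(1.773) = 11.8 kJ/mol
ΔG > 0, so the forward reaction is non-spontaneous (proceeds in reverse).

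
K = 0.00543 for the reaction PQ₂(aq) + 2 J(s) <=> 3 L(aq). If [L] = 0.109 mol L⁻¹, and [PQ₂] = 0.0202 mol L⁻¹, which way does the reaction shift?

(J is a pure solid — omitted from Q.)
Q = [L]³ / [PQ₂] = (0.109)³ / (0.0202) = 0.0641
Q = 0.0641 > K = 0.00543, so the reverse reaction proceeds.

toward reactants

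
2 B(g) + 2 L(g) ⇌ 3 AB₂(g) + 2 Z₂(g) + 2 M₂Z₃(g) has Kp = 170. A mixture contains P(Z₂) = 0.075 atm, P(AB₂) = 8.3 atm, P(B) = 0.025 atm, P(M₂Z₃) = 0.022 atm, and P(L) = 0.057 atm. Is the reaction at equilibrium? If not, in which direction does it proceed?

to the left

Qp = P(AB₂)³·P(Z₂)²·P(M₂Z₃)² / (P(B)²·P(L)²) = (8.3)³·(0.075)²·(0.022)² / ((0.025)²·(0.057)²) = 770
Qp = 770 > Kp = 170, so the reverse reaction proceeds.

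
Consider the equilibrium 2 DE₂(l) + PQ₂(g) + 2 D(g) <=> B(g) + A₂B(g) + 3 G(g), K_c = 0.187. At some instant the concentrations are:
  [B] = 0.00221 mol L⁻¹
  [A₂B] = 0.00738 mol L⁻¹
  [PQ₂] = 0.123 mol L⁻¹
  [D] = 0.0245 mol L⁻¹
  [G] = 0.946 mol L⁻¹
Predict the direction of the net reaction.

(DE₂ is a pure liquid — omitted from Q_c.)
Q_c = [B]·[A₂B]·[G]³ / ([PQ₂]·[D]²) = (0.00221)·(0.00738)·(0.946)³ / ((0.123)·(0.0245)²) = 0.187
Q_c = 0.187 = K_c, so the system is already at equilibrium.

neither direction; the system is at equilibrium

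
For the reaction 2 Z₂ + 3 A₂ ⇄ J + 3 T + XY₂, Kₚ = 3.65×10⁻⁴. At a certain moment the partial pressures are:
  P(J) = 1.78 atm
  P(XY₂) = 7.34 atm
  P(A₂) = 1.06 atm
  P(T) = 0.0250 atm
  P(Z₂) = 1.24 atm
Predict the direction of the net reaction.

Qₚ = P(J)·P(T)³·P(XY₂) / (P(Z₂)²·P(A₂)³) = (1.78)·(0.0250)³·(7.34) / ((1.24)²·(1.06)³) = 1.11×10⁻⁴
Qₚ = 1.11×10⁻⁴ < Kₚ = 3.65×10⁻⁴, so the forward reaction proceeds.

in the forward direction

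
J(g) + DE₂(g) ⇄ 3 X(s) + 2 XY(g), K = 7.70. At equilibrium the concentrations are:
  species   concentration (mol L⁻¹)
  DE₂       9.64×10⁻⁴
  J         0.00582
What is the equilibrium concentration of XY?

[XY] = 0.00657 mol L⁻¹

(X is a pure solid — omitted from K.)
At equilibrium, K = [XY]² / ([J]·[DE₂]) = 7.70.
([XY])² / ((0.00582)·(9.64×10⁻⁴)) = 7.70
[XY]² = 4.32×10⁻⁵ ⇒ [XY] = 0.00657 mol L⁻¹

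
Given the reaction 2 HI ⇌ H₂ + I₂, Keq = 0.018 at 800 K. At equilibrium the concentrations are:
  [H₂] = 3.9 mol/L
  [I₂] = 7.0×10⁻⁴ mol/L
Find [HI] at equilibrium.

At equilibrium, Keq = [H₂]·[I₂] / [HI]² = 0.018.
(3.9)·(7.0×10⁻⁴) / ([HI])² = 0.018
[HI]² = 0.152 ⇒ [HI] = 0.39 mol/L

[HI] = 0.39 mol/L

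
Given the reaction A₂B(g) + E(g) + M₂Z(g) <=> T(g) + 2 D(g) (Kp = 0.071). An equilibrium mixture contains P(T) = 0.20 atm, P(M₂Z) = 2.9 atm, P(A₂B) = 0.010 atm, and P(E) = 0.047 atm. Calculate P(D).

P(D) = 0.022 atm

At equilibrium, Kp = P(T)·P(D)² / (P(A₂B)·P(E)·P(M₂Z)) = 0.071.
(0.20)·(P(D))² / ((0.010)·(0.047)·(2.9)) = 0.071
P(D)² = 4.84e-4 ⇒ P(D) = 0.022 atm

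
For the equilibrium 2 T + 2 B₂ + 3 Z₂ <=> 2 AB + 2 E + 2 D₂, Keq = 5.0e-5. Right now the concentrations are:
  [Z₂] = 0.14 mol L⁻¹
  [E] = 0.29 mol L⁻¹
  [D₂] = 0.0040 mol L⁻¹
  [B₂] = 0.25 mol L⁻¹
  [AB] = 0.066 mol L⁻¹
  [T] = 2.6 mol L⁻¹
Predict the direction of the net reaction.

forward (toward products)

Q = [AB]²·[E]²·[D₂]² / ([T]²·[B₂]²·[Z₂]³) = (0.066)²·(0.29)²·(0.0040)² / ((2.6)²·(0.25)²·(0.14)³) = 5.1e-6
Q = 5.1e-6 < Keq = 5.0e-5, so the forward reaction proceeds.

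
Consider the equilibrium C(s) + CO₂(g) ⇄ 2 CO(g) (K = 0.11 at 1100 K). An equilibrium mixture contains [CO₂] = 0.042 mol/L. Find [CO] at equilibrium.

(C is a pure solid — omitted from K.)
At equilibrium, K = [CO]² / [CO₂] = 0.11.
([CO])² / (0.042) = 0.11
[CO]² = 0.00462 ⇒ [CO] = 0.068 mol/L

[CO] = 0.068 mol/L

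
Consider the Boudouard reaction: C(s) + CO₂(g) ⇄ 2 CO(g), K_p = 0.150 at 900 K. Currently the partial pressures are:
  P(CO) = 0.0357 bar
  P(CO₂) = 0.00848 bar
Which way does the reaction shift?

at equilibrium

(C is a pure solid — omitted from Q_p.)
Q_p = P(CO)² / P(CO₂) = (0.0357)² / (0.00848) = 0.150
Q_p = 0.150 = K_p, so the system is already at equilibrium.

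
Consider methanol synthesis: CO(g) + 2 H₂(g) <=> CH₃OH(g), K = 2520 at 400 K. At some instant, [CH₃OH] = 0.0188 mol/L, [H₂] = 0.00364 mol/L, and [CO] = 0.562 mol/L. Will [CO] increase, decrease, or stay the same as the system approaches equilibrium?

Q = [CH₃OH] / ([CO]·[H₂]²) = (0.0188) / ((0.562)·(0.00364)²) = 2520
Q = 2520 = K; the system is at equilibrium.

stay the same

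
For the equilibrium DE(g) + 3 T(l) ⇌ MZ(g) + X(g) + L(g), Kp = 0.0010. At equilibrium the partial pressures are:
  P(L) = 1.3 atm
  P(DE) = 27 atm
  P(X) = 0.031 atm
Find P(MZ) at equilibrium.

P(MZ) = 0.67 atm

(T is a pure liquid — omitted from Kp.)
At equilibrium, Kp = P(MZ)·P(X)·P(L) / P(DE) = 0.0010.
(P(MZ))·(0.031)·(1.3) / (27) = 0.0010
P(MZ) = 0.670 = 0.67 atm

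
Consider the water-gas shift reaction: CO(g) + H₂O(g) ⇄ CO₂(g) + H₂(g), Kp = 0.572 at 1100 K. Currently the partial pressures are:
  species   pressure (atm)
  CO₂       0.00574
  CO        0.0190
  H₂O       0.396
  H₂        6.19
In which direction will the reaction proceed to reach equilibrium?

Qp = P(CO₂)·P(H₂) / (P(CO)·P(H₂O)) = (0.00574)·(6.19) / ((0.0190)·(0.396)) = 4.72
Qp = 4.72 > Kp = 0.572, so the reverse reaction proceeds.

toward reactants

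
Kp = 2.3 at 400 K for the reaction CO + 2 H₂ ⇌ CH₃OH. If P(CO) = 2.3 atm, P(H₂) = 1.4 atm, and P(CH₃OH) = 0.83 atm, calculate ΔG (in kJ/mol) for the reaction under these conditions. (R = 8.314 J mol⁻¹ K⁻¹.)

Qp = P(CH₃OH) / (P(CO)·P(H₂)²) = (0.83) / ((2.3)·(1.4)²) = 0.184
ΔG = RT ln(Qp/Kp) = (8.314 J mol⁻¹ K⁻¹)(400 K) × ln(0.184/2.3)
   = (3.326 kJ/mol)(-2.526) = -8.40 kJ/mol
ΔG < 0, so the forward reaction is spontaneous (proceeds forward).

ΔG = -8.40 kJ/mol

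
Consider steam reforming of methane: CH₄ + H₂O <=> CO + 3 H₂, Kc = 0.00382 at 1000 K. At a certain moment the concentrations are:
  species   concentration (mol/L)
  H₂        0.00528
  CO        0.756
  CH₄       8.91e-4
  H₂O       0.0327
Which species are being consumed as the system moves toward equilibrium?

none (at equilibrium)

Qc = [CO]·[H₂]³ / ([CH₄]·[H₂O]) = (0.756)·(0.00528)³ / ((8.91e-4)·(0.0327)) = 0.00382
Qc = 0.00382 = Kc; the system is at equilibrium.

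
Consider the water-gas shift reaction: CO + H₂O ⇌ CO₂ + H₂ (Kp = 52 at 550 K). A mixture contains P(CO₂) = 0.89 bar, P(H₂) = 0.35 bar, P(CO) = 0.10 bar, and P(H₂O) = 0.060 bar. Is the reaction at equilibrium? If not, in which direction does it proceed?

no net change (already at equilibrium)

Qp = P(CO₂)·P(H₂) / (P(CO)·P(H₂O)) = (0.89)·(0.35) / ((0.10)·(0.060)) = 52
Qp = 52 = Kp, so the system is already at equilibrium.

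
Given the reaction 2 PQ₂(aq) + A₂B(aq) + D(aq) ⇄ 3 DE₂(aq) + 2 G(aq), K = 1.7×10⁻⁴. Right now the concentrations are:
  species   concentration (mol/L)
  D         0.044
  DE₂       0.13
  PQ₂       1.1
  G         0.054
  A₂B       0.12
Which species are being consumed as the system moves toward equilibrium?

Q = [DE₂]³·[G]² / ([PQ₂]²·[A₂B]·[D]) = (0.13)³·(0.054)² / ((1.1)²·(0.12)·(0.044)) = 0.0010
Q = 0.0010 > K = 1.7×10⁻⁴: net reverse reaction.

DE₂, G (products)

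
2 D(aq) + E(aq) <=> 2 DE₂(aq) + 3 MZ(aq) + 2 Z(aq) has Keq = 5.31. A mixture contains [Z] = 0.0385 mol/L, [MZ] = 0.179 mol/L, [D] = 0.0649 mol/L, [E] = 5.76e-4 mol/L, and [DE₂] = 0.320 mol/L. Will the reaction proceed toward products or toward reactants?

Q = [DE₂]²·[MZ]³·[Z]² / ([D]²·[E]) = (0.320)²·(0.179)³·(0.0385)² / ((0.0649)²·(5.76e-4)) = 0.359
Q = 0.359 < Keq = 5.31, so the forward reaction proceeds.

forward (toward products)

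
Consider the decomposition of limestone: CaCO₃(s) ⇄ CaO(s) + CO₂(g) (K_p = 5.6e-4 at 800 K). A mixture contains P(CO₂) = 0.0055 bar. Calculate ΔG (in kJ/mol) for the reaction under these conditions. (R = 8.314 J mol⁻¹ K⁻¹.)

ΔG = 15.2 kJ/mol

(CaCO₃, CaO are pure solids — omitted from Q_p.)
Q_p = P(CO₂) = 0.00550
ΔG = RT ln(Q_p/K_p) = (8.314 J mol⁻¹ K⁻¹)(800 K) × ln(0.00550/5.6e-4)
   = (6.651 kJ/mol)(2.285) = 15.2 kJ/mol
ΔG > 0, so the forward reaction is non-spontaneous (proceeds in reverse).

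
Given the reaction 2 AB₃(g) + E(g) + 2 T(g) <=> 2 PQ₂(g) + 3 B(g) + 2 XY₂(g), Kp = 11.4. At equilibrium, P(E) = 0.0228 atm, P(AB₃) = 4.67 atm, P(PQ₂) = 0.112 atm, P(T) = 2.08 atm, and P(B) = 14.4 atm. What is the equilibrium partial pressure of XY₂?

At equilibrium, Kp = P(PQ₂)²·P(B)³·P(XY₂)² / (P(AB₃)²·P(E)·P(T)²) = 11.4.
(0.112)²·(14.4)³·(P(XY₂))² / ((4.67)²·(0.0228)·(2.08)²) = 11.4
P(XY₂)² = 0.655 ⇒ P(XY₂) = 0.809 atm

P(XY₂) = 0.809 atm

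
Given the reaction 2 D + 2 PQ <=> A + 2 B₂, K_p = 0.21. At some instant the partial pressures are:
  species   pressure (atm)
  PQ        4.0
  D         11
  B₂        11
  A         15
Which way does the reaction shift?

Q_p = P(A)·P(B₂)² / (P(D)²·P(PQ)²) = (15)·(11)² / ((11)²·(4.0)²) = 0.94
Q_p = 0.94 > K_p = 0.21, so the reverse reaction proceeds.

reverse (toward reactants)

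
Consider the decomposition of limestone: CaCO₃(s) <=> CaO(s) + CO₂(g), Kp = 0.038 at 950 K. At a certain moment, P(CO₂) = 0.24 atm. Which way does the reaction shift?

(CaCO₃, CaO are pure solids — omitted from Qp.)
Qp = P(CO₂) = 0.24
Qp = 0.24 > Kp = 0.038, so the reverse reaction proceeds.

in the reverse direction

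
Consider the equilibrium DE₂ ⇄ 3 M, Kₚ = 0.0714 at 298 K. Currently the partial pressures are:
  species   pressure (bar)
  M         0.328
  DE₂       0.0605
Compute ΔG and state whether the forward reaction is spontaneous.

Qₚ = P(M)³ / P(DE₂) = (0.328)³ / (0.0605) = 0.583
ΔG = RT ln(Qₚ/Kₚ) = (8.314 J mol⁻¹ K⁻¹)(298 K) × ln(0.583/0.0714)
   = (2.478 kJ/mol)(2.100) = 5.20 kJ/mol
ΔG > 0, so the forward reaction is non-spontaneous (proceeds in reverse).

ΔG = 5.20 kJ/mol; the forward reaction is non-spontaneous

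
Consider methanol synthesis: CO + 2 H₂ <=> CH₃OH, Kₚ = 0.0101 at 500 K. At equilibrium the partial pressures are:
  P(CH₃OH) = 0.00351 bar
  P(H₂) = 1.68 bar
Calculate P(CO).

At equilibrium, Kₚ = P(CH₃OH) / (P(CO)·P(H₂)²) = 0.0101.
(0.00351) / ((P(CO))·(1.68)²) = 0.0101
P(CO) = 0.123 bar

P(CO) = 0.123 bar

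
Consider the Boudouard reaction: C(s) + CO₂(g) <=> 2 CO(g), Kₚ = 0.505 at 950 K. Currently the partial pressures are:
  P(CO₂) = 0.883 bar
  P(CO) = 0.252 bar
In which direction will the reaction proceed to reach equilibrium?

(C is a pure solid — omitted from Qₚ.)
Qₚ = P(CO)² / P(CO₂) = (0.252)² / (0.883) = 0.0719
Qₚ = 0.0719 < Kₚ = 0.505, so the forward reaction proceeds.

to the right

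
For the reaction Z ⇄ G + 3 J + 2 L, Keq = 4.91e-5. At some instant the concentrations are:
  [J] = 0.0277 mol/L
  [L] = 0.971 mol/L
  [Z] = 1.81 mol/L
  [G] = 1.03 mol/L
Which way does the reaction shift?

Q = [G]·[J]³·[L]² / [Z] = (1.03)·(0.0277)³·(0.971)² / (1.81) = 1.14e-5
Q = 1.14e-5 < Keq = 4.91e-5, so the forward reaction proceeds.

to the right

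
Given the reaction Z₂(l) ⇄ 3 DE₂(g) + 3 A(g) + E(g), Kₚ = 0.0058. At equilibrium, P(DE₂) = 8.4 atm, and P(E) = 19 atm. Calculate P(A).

(Z₂ is a pure liquid — omitted from Kₚ.)
At equilibrium, Kₚ = P(DE₂)³·P(A)³·P(E) = 0.0058.
(8.4)³·(P(A))³·(19) = 0.0058
P(A)³ = 5.15e-7 ⇒ P(A) = 0.0080 atm

P(A) = 0.0080 atm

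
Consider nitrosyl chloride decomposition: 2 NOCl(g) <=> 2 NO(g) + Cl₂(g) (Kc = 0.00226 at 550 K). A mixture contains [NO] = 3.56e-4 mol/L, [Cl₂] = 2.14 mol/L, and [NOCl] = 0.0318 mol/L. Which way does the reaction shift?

Qc = [NO]²·[Cl₂] / [NOCl]² = (3.56e-4)²·(2.14) / (0.0318)² = 2.68e-4
Qc = 2.68e-4 < Kc = 0.00226, so the forward reaction proceeds.

to the right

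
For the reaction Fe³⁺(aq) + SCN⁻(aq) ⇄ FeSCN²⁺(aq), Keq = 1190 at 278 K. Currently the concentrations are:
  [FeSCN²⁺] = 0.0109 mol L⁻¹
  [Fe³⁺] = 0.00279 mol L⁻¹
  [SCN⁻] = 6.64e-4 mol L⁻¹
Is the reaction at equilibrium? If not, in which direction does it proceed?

in the reverse direction

Q = [FeSCN²⁺] / ([Fe³⁺]·[SCN⁻]) = (0.0109) / ((0.00279)·(6.64e-4)) = 5880
Q = 5880 > Keq = 1190, so the reverse reaction proceeds.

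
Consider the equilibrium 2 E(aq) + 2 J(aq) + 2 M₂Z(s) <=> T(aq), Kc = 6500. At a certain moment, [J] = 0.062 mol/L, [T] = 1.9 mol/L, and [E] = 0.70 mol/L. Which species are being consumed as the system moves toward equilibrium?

(M₂Z is a pure solid — omitted from Qc.)
Qc = [T] / ([E]²·[J]²) = (1.9) / ((0.70)²·(0.062)²) = 1000
Qc = 1000 < Kc = 6500: net forward reaction.

E, J, M₂Z (reactants)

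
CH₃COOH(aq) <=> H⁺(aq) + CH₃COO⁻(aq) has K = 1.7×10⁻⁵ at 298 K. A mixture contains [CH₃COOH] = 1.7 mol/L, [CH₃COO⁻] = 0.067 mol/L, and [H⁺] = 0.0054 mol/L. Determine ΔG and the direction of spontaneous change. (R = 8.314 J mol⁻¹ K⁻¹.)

ΔG = 6.26 kJ/mol; the forward reaction is non-spontaneous

Q = [H⁺]·[CH₃COO⁻] / [CH₃COOH] = (0.0054)·(0.067) / (1.7) = 2.13×10⁻⁴
ΔG = RT ln(Q/K) = (8.314 J mol⁻¹ K⁻¹)(298 K) × ln(2.13×10⁻⁴/1.7×10⁻⁵)
   = (2.478 kJ/mol)(2.528) = 6.26 kJ/mol
ΔG > 0, so the forward reaction is non-spontaneous (proceeds in reverse).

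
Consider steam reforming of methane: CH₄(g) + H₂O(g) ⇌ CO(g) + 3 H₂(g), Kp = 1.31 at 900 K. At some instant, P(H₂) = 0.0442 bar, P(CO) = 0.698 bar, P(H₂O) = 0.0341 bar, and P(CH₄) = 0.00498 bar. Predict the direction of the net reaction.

Qp = P(CO)·P(H₂)³ / (P(CH₄)·P(H₂O)) = (0.698)·(0.0442)³ / ((0.00498)·(0.0341)) = 0.355
Qp = 0.355 < Kp = 1.31, so the forward reaction proceeds.

to the right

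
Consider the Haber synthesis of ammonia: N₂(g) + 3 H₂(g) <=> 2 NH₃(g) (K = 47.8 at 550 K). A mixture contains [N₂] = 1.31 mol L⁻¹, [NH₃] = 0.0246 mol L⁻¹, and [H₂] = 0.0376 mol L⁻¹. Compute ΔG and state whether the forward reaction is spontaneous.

ΔG = -7.80 kJ/mol; the forward reaction is spontaneous

Q = [NH₃]² / ([N₂]·[H₂]³) = (0.0246)² / ((1.31)·(0.0376)³) = 8.69
ΔG = RT ln(Q/K) = (8.314 J mol⁻¹ K⁻¹)(550 K) × ln(8.69/47.8)
   = (4.573 kJ/mol)(-1.705) = -7.80 kJ/mol
ΔG < 0, so the forward reaction is spontaneous (proceeds forward).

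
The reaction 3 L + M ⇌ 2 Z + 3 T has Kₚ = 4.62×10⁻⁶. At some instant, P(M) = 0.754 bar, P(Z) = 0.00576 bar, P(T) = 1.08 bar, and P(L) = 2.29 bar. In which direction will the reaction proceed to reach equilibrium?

neither direction; the system is at equilibrium

Qₚ = P(Z)²·P(T)³ / (P(L)³·P(M)) = (0.00576)²·(1.08)³ / ((2.29)³·(0.754)) = 4.62×10⁻⁶
Qₚ = 4.62×10⁻⁶ = Kₚ, so the system is already at equilibrium.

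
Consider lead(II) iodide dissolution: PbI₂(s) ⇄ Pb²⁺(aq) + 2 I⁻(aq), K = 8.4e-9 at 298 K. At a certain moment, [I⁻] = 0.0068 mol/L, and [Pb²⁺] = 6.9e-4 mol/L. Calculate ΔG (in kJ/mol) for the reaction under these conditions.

ΔG = 3.31 kJ/mol

(PbI₂ is a pure solid — omitted from Q.)
Q = [Pb²⁺]·[I⁻]² = (6.9e-4)·(0.0068)² = 3.19e-8
ΔG = RT ln(Q/K) = (8.314 J mol⁻¹ K⁻¹)(298 K) × ln(3.19e-8/8.4e-9)
   = (2.478 kJ/mol)(1.334) = 3.31 kJ/mol
ΔG > 0, so the forward reaction is non-spontaneous (proceeds in reverse).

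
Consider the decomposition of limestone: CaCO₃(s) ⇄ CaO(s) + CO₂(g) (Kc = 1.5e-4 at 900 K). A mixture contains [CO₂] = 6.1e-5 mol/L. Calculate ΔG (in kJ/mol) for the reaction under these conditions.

(CaCO₃, CaO are pure solids — omitted from Qc.)
Qc = [CO₂] = 6.10e-5
ΔG = RT ln(Qc/Kc) = (8.314 J mol⁻¹ K⁻¹)(900 K) × ln(6.10e-5/1.5e-4)
   = (7.483 kJ/mol)(-0.8998) = -6.73 kJ/mol
ΔG < 0, so the forward reaction is spontaneous (proceeds forward).

ΔG = -6.73 kJ/mol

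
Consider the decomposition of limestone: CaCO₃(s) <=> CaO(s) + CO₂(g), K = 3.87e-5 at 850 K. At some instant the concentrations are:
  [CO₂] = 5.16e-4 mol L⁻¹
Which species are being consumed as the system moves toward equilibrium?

(CaCO₃, CaO are pure solids — omitted from Q.)
Q = [CO₂] = 5.16e-4
Q = 5.16e-4 > K = 3.87e-5: net reverse reaction.

CaO, CO₂ (products)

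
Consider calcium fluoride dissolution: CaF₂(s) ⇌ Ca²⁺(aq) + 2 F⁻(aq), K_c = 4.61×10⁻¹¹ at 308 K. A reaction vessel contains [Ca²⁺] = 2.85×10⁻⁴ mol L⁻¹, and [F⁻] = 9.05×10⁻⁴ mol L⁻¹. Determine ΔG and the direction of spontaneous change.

ΔG = 4.15 kJ/mol; the forward reaction is non-spontaneous

(CaF₂ is a pure solid — omitted from Q_c.)
Q_c = [Ca²⁺]·[F⁻]² = (2.85×10⁻⁴)·(9.05×10⁻⁴)² = 2.33×10⁻¹⁰
ΔG = RT ln(Q_c/K_c) = (8.314 J mol⁻¹ K⁻¹)(308 K) × ln(2.33×10⁻¹⁰/4.61×10⁻¹¹)
   = (2.561 kJ/mol)(1.620) = 4.15 kJ/mol
ΔG > 0, so the forward reaction is non-spontaneous (proceeds in reverse).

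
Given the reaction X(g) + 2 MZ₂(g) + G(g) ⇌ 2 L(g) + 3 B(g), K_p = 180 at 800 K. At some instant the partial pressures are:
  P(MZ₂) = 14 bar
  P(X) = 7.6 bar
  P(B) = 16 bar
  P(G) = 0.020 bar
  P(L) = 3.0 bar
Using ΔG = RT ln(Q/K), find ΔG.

Q_p = P(L)²·P(B)³ / (P(X)·P(MZ₂)²·P(G)) = (3.0)²·(16)³ / ((7.6)·(14)²·(0.020)) = 1240
ΔG = RT ln(Q_p/K_p) = (8.314 J mol⁻¹ K⁻¹)(800 K) × ln(1240/180)
   = (6.651 kJ/mol)(1.930) = 12.8 kJ/mol
ΔG > 0, so the forward reaction is non-spontaneous (proceeds in reverse).

ΔG = 12.8 kJ/mol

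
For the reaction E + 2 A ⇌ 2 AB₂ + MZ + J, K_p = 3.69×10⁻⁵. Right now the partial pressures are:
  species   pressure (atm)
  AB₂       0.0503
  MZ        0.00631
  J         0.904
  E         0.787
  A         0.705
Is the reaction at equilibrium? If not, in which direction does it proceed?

neither direction; the system is at equilibrium

Q_p = P(AB₂)²·P(MZ)·P(J) / (P(E)·P(A)²) = (0.0503)²·(0.00631)·(0.904) / ((0.787)·(0.705)²) = 3.69×10⁻⁵
Q_p = 3.69×10⁻⁵ = K_p, so the system is already at equilibrium.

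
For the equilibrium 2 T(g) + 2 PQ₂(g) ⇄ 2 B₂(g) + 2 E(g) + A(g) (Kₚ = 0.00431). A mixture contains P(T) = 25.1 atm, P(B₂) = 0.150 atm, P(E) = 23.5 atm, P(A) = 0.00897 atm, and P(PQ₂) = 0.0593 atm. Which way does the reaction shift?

Qₚ = P(B₂)²·P(E)²·P(A) / (P(T)²·P(PQ₂)²) = (0.150)²·(23.5)²·(0.00897) / ((25.1)²·(0.0593)²) = 0.0503
Qₚ = 0.0503 > Kₚ = 0.00431, so the reverse reaction proceeds.

in the reverse direction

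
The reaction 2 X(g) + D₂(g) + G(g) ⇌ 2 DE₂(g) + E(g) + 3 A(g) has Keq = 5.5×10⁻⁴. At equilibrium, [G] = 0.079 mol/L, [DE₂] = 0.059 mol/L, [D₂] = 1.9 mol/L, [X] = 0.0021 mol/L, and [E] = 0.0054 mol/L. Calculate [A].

[A] = 0.027 mol/L

At equilibrium, Keq = [DE₂]²·[E]·[A]³ / ([X]²·[D₂]·[G]) = 5.5×10⁻⁴.
(0.059)²·(0.0054)·([A])³ / ((0.0021)²·(1.9)·(0.079)) = 5.5×10⁻⁴
[A]³ = 1.94×10⁻⁵ ⇒ [A] = 0.027 mol/L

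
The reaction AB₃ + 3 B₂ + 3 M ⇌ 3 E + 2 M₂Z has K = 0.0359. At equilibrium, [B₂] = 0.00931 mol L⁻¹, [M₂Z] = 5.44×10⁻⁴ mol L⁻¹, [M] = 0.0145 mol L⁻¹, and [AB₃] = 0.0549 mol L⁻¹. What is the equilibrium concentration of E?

[E] = 0.00254 mol L⁻¹

At equilibrium, K = [E]³·[M₂Z]² / ([AB₃]·[B₂]³·[M]³) = 0.0359.
([E])³·(5.44×10⁻⁴)² / ((0.0549)·(0.00931)³·(0.0145)³) = 0.0359
[E]³ = 1.64×10⁻⁸ ⇒ [E] = 0.00254 mol L⁻¹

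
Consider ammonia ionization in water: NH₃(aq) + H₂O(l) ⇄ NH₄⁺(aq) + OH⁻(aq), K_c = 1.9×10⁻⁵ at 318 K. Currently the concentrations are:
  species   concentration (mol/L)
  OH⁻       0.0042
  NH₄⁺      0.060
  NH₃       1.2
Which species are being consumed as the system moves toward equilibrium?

NH₄⁺, OH⁻ (products)

(H₂O is a pure liquid — omitted from Q_c.)
Q_c = [NH₄⁺]·[OH⁻] / [NH₃] = (0.060)·(0.0042) / (1.2) = 2.1×10⁻⁴
Q_c = 2.1×10⁻⁴ > K_c = 1.9×10⁻⁵: net reverse reaction.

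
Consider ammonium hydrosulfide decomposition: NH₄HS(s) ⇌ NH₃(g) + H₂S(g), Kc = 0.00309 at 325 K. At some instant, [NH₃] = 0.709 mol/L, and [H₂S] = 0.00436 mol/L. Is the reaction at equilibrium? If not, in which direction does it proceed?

(NH₄HS is a pure solid — omitted from Qc.)
Qc = [NH₃]·[H₂S] = (0.709)·(0.00436) = 0.00309
Qc = 0.00309 = Kc, so the system is already at equilibrium.

at equilibrium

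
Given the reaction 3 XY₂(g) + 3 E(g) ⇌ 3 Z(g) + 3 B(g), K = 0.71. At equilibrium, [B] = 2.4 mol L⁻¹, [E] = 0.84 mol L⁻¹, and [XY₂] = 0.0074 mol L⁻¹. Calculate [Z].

[Z] = 0.0023 mol L⁻¹

At equilibrium, K = [Z]³·[B]³ / ([XY₂]³·[E]³) = 0.71.
([Z])³·(2.4)³ / ((0.0074)³·(0.84)³) = 0.71
[Z]³ = 1.23×10⁻⁸ ⇒ [Z] = 0.0023 mol L⁻¹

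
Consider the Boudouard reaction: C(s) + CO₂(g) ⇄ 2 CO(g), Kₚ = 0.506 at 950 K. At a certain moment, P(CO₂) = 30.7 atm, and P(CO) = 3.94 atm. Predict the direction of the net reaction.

at equilibrium

(C is a pure solid — omitted from Qₚ.)
Qₚ = P(CO)² / P(CO₂) = (3.94)² / (30.7) = 0.506
Qₚ = 0.506 = Kₚ, so the system is already at equilibrium.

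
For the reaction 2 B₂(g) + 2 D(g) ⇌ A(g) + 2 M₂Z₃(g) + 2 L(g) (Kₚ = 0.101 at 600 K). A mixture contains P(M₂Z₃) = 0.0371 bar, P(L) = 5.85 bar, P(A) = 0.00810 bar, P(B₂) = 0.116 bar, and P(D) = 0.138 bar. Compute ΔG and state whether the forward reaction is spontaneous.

ΔG = 13.4 kJ/mol; the forward reaction is non-spontaneous

Qₚ = P(A)·P(M₂Z₃)²·P(L)² / (P(B₂)²·P(D)²) = (0.00810)·(0.0371)²·(5.85)² / ((0.116)²·(0.138)²) = 1.49
ΔG = RT ln(Qₚ/Kₚ) = (8.314 J mol⁻¹ K⁻¹)(600 K) × ln(1.49/0.101)
   = (4.988 kJ/mol)(2.691) = 13.4 kJ/mol
ΔG > 0, so the forward reaction is non-spontaneous (proceeds in reverse).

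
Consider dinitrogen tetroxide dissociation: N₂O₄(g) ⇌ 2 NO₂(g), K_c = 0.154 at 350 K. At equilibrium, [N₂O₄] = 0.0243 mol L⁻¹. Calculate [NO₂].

[NO₂] = 0.0612 mol L⁻¹

At equilibrium, K_c = [NO₂]² / [N₂O₄] = 0.154.
([NO₂])² / (0.0243) = 0.154
[NO₂]² = 0.00374 ⇒ [NO₂] = 0.0612 mol L⁻¹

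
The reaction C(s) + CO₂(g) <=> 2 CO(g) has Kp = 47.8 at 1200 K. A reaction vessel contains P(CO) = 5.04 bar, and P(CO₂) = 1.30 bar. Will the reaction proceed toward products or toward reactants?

in the forward direction

(C is a pure solid — omitted from Qp.)
Qp = P(CO)² / P(CO₂) = (5.04)² / (1.30) = 19.5
Qp = 19.5 < Kp = 47.8, so the forward reaction proceeds.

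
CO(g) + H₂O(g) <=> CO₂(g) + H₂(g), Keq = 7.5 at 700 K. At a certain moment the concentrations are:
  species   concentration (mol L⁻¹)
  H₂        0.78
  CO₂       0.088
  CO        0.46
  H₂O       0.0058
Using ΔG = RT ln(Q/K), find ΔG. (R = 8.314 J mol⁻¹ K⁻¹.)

ΔG = 7.17 kJ/mol

Q = [CO₂]·[H₂] / ([CO]·[H₂O]) = (0.088)·(0.78) / ((0.46)·(0.0058)) = 25.7
ΔG = RT ln(Q/Keq) = (8.314 J mol⁻¹ K⁻¹)(700 K) × ln(25.7/7.5)
   = (5.820 kJ/mol)(1.232) = 7.17 kJ/mol
ΔG > 0, so the forward reaction is non-spontaneous (proceeds in reverse).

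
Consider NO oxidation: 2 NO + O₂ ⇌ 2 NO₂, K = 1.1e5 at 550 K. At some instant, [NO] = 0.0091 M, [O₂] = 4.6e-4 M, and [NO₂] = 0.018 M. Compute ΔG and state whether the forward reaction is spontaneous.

Q = [NO₂]² / ([NO]²·[O₂]) = (0.018)² / ((0.0091)²·(4.6e-4)) = 8510
ΔG = RT ln(Q/K) = (8.314 J mol⁻¹ K⁻¹)(550 K) × ln(8510/1.1e5)
   = (4.573 kJ/mol)(-2.559) = -11.7 kJ/mol
ΔG < 0, so the forward reaction is spontaneous (proceeds forward).

ΔG = -11.7 kJ/mol; the forward reaction is spontaneous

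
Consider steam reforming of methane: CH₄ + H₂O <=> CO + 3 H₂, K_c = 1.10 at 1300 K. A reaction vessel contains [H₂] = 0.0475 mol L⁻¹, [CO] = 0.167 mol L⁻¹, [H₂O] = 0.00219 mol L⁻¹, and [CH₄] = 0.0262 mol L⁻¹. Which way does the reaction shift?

Q_c = [CO]·[H₂]³ / ([CH₄]·[H₂O]) = (0.167)·(0.0475)³ / ((0.0262)·(0.00219)) = 0.312
Q_c = 0.312 < K_c = 1.10, so the forward reaction proceeds.

forward (toward products)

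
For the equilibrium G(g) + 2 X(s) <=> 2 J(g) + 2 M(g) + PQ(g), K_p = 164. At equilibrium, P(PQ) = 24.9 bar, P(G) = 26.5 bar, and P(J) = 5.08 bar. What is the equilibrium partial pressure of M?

(X is a pure solid — omitted from K_p.)
At equilibrium, K_p = P(J)²·P(M)²·P(PQ) / P(G) = 164.
(5.08)²·(P(M))²·(24.9) / (26.5) = 164
P(M)² = 6.76 ⇒ P(M) = 2.60 bar

P(M) = 2.60 bar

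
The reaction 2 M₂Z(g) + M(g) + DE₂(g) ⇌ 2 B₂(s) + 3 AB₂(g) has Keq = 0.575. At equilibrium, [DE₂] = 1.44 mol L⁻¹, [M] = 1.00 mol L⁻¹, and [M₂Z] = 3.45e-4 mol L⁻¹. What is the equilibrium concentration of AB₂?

[AB₂] = 0.00462 mol L⁻¹

(B₂ is a pure solid — omitted from Keq.)
At equilibrium, Keq = [AB₂]³ / ([M₂Z]²·[M]·[DE₂]) = 0.575.
([AB₂])³ / ((3.45e-4)²·(1.00)·(1.44)) = 0.575
[AB₂]³ = 9.86e-8 ⇒ [AB₂] = 0.00462 mol L⁻¹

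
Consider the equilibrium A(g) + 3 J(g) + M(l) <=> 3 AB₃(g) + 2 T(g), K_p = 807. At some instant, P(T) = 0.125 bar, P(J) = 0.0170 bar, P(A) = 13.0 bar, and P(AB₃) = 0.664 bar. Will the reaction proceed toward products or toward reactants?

(M is a pure liquid — omitted from Q_p.)
Q_p = P(AB₃)³·P(T)² / (P(A)·P(J)³) = (0.664)³·(0.125)² / ((13.0)·(0.0170)³) = 71.6
Q_p = 71.6 < K_p = 807, so the forward reaction proceeds.

forward (toward products)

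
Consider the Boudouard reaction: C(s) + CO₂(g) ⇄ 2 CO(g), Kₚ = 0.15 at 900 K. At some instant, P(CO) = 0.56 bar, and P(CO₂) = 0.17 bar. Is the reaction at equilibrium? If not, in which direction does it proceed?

(C is a pure solid — omitted from Qₚ.)
Qₚ = P(CO)² / P(CO₂) = (0.56)² / (0.17) = 1.8
Qₚ = 1.8 > Kₚ = 0.15, so the reverse reaction proceeds.

toward reactants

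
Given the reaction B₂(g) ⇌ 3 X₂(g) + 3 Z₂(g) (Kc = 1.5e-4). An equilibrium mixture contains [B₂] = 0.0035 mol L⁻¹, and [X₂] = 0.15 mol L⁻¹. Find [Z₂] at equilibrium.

[Z₂] = 0.054 mol L⁻¹

At equilibrium, Kc = [X₂]³·[Z₂]³ / [B₂] = 1.5e-4.
(0.15)³·([Z₂])³ / (0.0035) = 1.5e-4
[Z₂]³ = 1.56e-4 ⇒ [Z₂] = 0.054 mol L⁻¹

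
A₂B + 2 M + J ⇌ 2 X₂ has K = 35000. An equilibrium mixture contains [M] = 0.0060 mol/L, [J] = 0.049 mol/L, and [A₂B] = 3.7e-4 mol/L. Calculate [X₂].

[X₂] = 0.0048 mol/L

At equilibrium, K = [X₂]² / ([A₂B]·[M]²·[J]) = 35000.
([X₂])² / ((3.7e-4)·(0.0060)²·(0.049)) = 35000
[X₂]² = 2.28e-5 ⇒ [X₂] = 0.0048 mol/L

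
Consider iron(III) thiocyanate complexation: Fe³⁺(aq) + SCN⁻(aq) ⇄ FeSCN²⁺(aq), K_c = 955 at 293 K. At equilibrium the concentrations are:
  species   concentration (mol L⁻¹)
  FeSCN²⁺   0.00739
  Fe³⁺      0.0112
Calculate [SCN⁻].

[SCN⁻] = 6.91e-4 mol L⁻¹

At equilibrium, K_c = [FeSCN²⁺] / ([Fe³⁺]·[SCN⁻]) = 955.
(0.00739) / ((0.0112)·([SCN⁻])) = 955
[SCN⁻] = 6.91e-4 mol L⁻¹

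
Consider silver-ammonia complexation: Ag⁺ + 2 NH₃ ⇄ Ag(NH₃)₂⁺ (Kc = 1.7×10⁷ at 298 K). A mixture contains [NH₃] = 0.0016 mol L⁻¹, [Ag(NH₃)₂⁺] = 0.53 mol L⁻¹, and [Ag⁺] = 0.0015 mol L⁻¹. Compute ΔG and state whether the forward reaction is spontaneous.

Qc = [Ag(NH₃)₂⁺] / ([Ag⁺]·[NH₃]²) = (0.53) / ((0.0015)·(0.0016)²) = 1.38×10⁸
ΔG = RT ln(Qc/Kc) = (8.314 J mol⁻¹ K⁻¹)(298 K) × ln(1.38×10⁸/1.7×10⁷)
   = (2.478 kJ/mol)(2.094) = 5.19 kJ/mol
ΔG > 0, so the forward reaction is non-spontaneous (proceeds in reverse).

ΔG = 5.19 kJ/mol; the forward reaction is non-spontaneous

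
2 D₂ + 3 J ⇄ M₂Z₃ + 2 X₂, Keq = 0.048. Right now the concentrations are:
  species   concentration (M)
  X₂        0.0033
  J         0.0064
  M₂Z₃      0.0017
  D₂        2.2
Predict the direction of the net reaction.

Q = [M₂Z₃]·[X₂]² / ([D₂]²·[J]³) = (0.0017)·(0.0033)² / ((2.2)²·(0.0064)³) = 0.015
Q = 0.015 < Keq = 0.048, so the forward reaction proceeds.

forward (toward products)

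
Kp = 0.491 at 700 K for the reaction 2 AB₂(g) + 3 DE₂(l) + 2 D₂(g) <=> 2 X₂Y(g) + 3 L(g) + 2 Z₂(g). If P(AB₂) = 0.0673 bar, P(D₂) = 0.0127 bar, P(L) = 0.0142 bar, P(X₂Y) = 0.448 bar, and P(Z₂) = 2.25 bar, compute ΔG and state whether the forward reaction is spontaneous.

(DE₂ is a pure liquid — omitted from Qp.)
Qp = P(X₂Y)²·P(L)³·P(Z₂)² / (P(AB₂)²·P(D₂)²) = (0.448)²·(0.0142)³·(2.25)² / ((0.0673)²·(0.0127)²) = 3.98
ΔG = RT ln(Qp/Kp) = (8.314 J mol⁻¹ K⁻¹)(700 K) × ln(3.98/0.491)
   = (5.820 kJ/mol)(2.093) = 12.2 kJ/mol
ΔG > 0, so the forward reaction is non-spontaneous (proceeds in reverse).

ΔG = 12.2 kJ/mol; the forward reaction is non-spontaneous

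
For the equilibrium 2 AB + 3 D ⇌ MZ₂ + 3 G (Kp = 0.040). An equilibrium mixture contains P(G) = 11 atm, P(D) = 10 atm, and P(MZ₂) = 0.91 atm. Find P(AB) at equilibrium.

P(AB) = 5.5 atm

At equilibrium, Kp = P(MZ₂)·P(G)³ / (P(AB)²·P(D)³) = 0.040.
(0.91)·(11)³ / ((P(AB))²·(10)³) = 0.040
P(AB)² = 30.3 ⇒ P(AB) = 5.5 atm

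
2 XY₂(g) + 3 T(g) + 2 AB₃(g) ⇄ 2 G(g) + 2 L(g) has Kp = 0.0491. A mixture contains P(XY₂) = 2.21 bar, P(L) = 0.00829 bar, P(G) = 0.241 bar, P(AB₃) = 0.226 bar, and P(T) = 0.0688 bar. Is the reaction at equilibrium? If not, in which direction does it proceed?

at equilibrium

Qp = P(G)²·P(L)² / (P(XY₂)²·P(T)³·P(AB₃)²) = (0.241)²·(0.00829)² / ((2.21)²·(0.0688)³·(0.226)²) = 0.0491
Qp = 0.0491 = Kp, so the system is already at equilibrium.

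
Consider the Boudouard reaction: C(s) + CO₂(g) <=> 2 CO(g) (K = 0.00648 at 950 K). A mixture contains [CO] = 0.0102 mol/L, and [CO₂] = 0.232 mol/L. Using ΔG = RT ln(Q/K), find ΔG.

ΔG = -21.1 kJ/mol

(C is a pure solid — omitted from Q.)
Q = [CO]² / [CO₂] = (0.0102)² / (0.232) = 4.48×10⁻⁴
ΔG = RT ln(Q/K) = (8.314 J mol⁻¹ K⁻¹)(950 K) × ln(4.48×10⁻⁴/0.00648)
   = (7.898 kJ/mol)(-2.672) = -21.1 kJ/mol
ΔG < 0, so the forward reaction is spontaneous (proceeds forward).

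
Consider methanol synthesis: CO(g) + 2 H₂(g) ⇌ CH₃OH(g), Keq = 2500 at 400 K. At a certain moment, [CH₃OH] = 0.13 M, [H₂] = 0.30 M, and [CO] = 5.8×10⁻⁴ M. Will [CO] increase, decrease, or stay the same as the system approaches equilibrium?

stay the same

Q = [CH₃OH] / ([CO]·[H₂]²) = (0.13) / ((5.8×10⁻⁴)·(0.30)²) = 2500
Q = 2500 = Keq; the system is at equilibrium.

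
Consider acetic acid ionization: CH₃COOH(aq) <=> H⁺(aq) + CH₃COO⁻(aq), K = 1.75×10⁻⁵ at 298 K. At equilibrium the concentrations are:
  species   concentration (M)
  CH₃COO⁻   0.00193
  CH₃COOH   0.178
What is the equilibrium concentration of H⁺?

[H⁺] = 0.00161 M

At equilibrium, K = [H⁺]·[CH₃COO⁻] / [CH₃COOH] = 1.75×10⁻⁵.
([H⁺])·(0.00193) / (0.178) = 1.75×10⁻⁵
[H⁺] = 0.00161 M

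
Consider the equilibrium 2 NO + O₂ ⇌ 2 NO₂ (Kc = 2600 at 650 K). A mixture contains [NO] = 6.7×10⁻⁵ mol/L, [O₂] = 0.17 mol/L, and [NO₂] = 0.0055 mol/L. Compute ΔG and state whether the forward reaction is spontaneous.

Qc = [NO₂]² / ([NO]²·[O₂]) = (0.0055)² / ((6.7×10⁻⁵)²·(0.17)) = 39600
ΔG = RT ln(Qc/Kc) = (8.314 J mol⁻¹ K⁻¹)(650 K) × ln(39600/2600)
   = (5.404 kJ/mol)(2.723) = 14.7 kJ/mol
ΔG > 0, so the forward reaction is non-spontaneous (proceeds in reverse).

ΔG = 14.7 kJ/mol; the forward reaction is non-spontaneous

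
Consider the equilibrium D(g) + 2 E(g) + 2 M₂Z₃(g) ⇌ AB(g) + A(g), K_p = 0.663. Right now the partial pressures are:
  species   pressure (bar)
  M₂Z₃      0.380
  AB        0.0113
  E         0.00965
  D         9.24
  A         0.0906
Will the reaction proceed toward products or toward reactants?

toward reactants

Q_p = P(AB)·P(A) / (P(D)·P(E)²·P(M₂Z₃)²) = (0.0113)·(0.0906) / ((9.24)·(0.00965)²·(0.380)²) = 8.24
Q_p = 8.24 > K_p = 0.663, so the reverse reaction proceeds.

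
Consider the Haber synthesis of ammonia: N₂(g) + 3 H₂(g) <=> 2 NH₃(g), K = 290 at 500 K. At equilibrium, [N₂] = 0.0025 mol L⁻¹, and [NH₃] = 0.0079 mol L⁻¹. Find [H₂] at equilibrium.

[H₂] = 0.044 mol L⁻¹

At equilibrium, K = [NH₃]² / ([N₂]·[H₂]³) = 290.
(0.0079)² / ((0.0025)·([H₂])³) = 290
[H₂]³ = 8.61×10⁻⁵ ⇒ [H₂] = 0.044 mol L⁻¹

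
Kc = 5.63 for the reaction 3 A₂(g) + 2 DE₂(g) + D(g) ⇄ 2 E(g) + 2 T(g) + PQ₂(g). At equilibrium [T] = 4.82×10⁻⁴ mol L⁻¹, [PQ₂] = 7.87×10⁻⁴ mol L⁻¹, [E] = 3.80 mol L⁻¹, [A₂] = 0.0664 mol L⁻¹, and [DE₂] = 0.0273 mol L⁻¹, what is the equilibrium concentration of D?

At equilibrium, Kc = [E]²·[T]²·[PQ₂] / ([A₂]³·[DE₂]²·[D]) = 5.63.
(3.80)²·(4.82×10⁻⁴)²·(7.87×10⁻⁴) / ((0.0664)³·(0.0273)²·([D])) = 5.63
[D] = 0.00215 mol L⁻¹

[D] = 0.00215 mol L⁻¹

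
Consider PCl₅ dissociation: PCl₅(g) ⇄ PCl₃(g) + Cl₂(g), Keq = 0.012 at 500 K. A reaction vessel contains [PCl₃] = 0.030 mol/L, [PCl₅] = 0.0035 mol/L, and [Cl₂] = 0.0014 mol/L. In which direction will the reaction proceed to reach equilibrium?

at equilibrium

Q = [PCl₃]·[Cl₂] / [PCl₅] = (0.030)·(0.0014) / (0.0035) = 0.012
Q = 0.012 = Keq, so the system is already at equilibrium.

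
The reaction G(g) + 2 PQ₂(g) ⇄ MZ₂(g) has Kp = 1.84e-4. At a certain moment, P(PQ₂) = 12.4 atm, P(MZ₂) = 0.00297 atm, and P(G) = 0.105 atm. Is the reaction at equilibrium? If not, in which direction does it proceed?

Qp = P(MZ₂) / (P(G)·P(PQ₂)²) = (0.00297) / ((0.105)·(12.4)²) = 1.84e-4
Qp = 1.84e-4 = Kp, so the system is already at equilibrium.

no net change (already at equilibrium)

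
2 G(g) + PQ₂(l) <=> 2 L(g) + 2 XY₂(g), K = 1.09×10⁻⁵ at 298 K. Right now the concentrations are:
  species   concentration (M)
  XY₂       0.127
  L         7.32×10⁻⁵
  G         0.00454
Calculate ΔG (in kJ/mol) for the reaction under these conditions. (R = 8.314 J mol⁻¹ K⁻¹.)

ΔG = -2.37 kJ/mol

(PQ₂ is a pure liquid — omitted from Q.)
Q = [L]²·[XY₂]² / [G]² = (7.32×10⁻⁵)²·(0.127)² / (0.00454)² = 4.19×10⁻⁶
ΔG = RT ln(Q/K) = (8.314 J mol⁻¹ K⁻¹)(298 K) × ln(4.19×10⁻⁶/1.09×10⁻⁵)
   = (2.478 kJ/mol)(-0.9561) = -2.37 kJ/mol
ΔG < 0, so the forward reaction is spontaneous (proceeds forward).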